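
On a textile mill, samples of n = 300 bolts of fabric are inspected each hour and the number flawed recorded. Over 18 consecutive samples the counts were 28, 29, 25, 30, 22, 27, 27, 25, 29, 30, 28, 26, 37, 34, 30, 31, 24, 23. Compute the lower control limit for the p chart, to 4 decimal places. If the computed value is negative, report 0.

p̄ = Σdᵢ / (k·n) = 505 / (18 × 300) = 0.09352
LCL = p̄ − 3·√(p̄(1−p̄)/n) = 0.09352 − 3 × 0.01681 = 0.04309

0.0431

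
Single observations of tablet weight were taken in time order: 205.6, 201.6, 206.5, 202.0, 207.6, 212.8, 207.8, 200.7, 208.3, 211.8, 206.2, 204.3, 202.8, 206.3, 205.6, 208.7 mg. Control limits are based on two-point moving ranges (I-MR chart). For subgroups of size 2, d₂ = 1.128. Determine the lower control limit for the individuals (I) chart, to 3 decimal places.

X̄ = (205.6 + 201.6 + 206.5 + 202.0 + 207.6 + 212.8 + 207.8 + 200.7 + 208.3 + 211.8 + 206.2 + 204.3 + 202.8 + 206.3 + 205.6 + 208.7) / 16 = 206.1625
Moving ranges: 4.0, 4.9, 4.5, 5.6, 5.2, 5.0, 7.1, 7.6, 3.5, 5.6, 1.9, 1.5, 3.5, 0.7, 3.1; M̄R̄ = 63.7000 / 15 = 4.2467
LCL = X̄ − 3·M̄R̄/d₂ = 206.1625 − 3 × 4.2467 / 1.128 = 194.8682

194.868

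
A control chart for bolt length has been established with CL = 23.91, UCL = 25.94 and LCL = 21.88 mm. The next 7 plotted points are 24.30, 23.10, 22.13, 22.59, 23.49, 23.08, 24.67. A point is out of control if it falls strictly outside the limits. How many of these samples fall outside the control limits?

0

All 7 points lie within [21.88, 25.94].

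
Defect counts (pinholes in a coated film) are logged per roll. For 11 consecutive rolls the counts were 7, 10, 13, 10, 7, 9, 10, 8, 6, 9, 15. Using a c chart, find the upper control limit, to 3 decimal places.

c̄ = (7 + 10 + 13 + 10 + 7 + 9 + 10 + 8 + 6 + 9 + 15) / 11 = 104 / 11 = 9.4545
UCL = c̄ + 3√c̄ = 9.4545 + 3 × √9.4545 = 9.4545 + 3 × 3.0748 = 18.6790

18.679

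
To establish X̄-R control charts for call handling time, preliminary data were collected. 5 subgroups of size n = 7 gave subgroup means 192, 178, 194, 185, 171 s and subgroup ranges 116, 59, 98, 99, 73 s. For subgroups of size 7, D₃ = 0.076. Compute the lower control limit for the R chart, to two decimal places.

6.76

R̄ = (116 + 59 + 98 + 99 + 73) / 5 = 445.0000 / 5 = 89.0000
LCL_R = D₃·R̄ = 0.076 × 89.0000 = 6.7640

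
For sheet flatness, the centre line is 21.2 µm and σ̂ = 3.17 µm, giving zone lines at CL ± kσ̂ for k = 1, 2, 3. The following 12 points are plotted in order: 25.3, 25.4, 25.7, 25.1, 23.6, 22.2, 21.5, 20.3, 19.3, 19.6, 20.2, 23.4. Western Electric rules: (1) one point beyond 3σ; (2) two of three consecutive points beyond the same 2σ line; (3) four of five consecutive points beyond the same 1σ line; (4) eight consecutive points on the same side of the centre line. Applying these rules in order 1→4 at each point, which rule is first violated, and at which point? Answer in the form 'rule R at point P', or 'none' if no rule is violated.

Zone of each point (C = within 1σ̂, B = 1σ̂–2σ̂, A = 2σ̂–3σ̂, * = beyond 3σ̂; sign = side of CL): 1:+B, 2:+B, 3:+B, 4:+B, 5:+C, 6:+C, 7:+C, 8:-C, 9:-C, 10:-C, 11:-C, 12:+C
Rule 3 (four of five consecutive points beyond the same 1σ limit) is satisfied at point 4.

rule 3 at point 4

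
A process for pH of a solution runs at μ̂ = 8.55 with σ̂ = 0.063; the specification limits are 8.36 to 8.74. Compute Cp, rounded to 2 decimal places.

Cp = (USL − LSL) / (6σ̂) = (8.74 − 8.36) / (6 × 0.063) = 0.3800 / 0.3780 = 1.0053

1.01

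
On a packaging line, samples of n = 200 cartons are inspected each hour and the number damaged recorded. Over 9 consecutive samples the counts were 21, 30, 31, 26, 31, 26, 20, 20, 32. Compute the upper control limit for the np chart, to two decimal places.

40.68

p̄ = Σdᵢ / (k·n) = 237 / (9 × 200) = 0.13167
UCL = np̄ + 3·√(np̄(1−p̄)) = 26.3333 + 3 × √(26.3333×0.86833) = 26.3333 + 3 × 4.7819 = 40.6789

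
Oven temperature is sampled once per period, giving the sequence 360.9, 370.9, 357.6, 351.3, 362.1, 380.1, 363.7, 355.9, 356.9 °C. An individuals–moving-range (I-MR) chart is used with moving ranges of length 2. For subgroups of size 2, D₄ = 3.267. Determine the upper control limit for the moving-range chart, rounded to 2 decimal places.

Moving ranges: 10.0, 13.3, 6.3, 10.8, 18.0, 16.4, 7.8, 1.0; M̄R̄ = 83.6000 / 8 = 10.4500
UCL_MR = D₄·M̄R̄ = 3.267 × 10.4500 = 34.1401

34.14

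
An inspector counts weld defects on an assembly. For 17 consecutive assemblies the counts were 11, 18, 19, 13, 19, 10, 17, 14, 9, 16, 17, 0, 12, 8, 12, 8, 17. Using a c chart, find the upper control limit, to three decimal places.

c̄ = (11 + 18 + 19 + 13 + 19 + 10 + 17 + 14 + 9 + 16 + 17 + 0 + 12 + 8 + 12 + 8 + 17) / 17 = 220 / 17 = 12.9412
UCL = c̄ + 3√c̄ = 12.9412 + 3 × √12.9412 = 12.9412 + 3 × 3.5974 = 23.7333

23.733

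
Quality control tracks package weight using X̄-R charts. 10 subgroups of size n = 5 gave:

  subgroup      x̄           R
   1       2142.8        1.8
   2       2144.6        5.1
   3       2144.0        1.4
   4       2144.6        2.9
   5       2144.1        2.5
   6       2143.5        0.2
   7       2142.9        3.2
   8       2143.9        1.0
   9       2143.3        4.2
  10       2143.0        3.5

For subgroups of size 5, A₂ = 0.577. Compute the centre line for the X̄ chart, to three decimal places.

2143.670

X̄̄ = (2142.8 + 2144.6 + 2144.0 + 2144.6 + 2144.1 + 2143.5 + 2142.9 + 2143.9 + 2143.3 + 2143.0) / 10 = 21436.7000 / 10 = 2143.6700
CL = X̄̄ = 2143.6700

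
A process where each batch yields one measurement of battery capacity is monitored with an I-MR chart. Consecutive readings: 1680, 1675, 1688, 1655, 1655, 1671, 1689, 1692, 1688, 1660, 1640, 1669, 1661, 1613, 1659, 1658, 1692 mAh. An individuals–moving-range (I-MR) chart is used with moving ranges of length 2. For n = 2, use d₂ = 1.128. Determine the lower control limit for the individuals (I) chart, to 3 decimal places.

X̄ = (1680 + 1675 + 1688 + 1655 + 1655 + 1671 + 1689 + 1692 + 1688 + 1660 + 1640 + 1669 + 1661 + 1613 + 1659 + 1658 + 1692) / 17 = 1667.3529
Moving ranges: 5, 13, 33, 0, 16, 18, 3, 4, 28, 20, 29, 8, 48, 46, 1, 34; M̄R̄ = 306.0000 / 16 = 19.1250
LCL = X̄ − 3·M̄R̄/d₂ = 1667.3529 − 3 × 19.1250 / 1.128 = 1616.4886

1616.489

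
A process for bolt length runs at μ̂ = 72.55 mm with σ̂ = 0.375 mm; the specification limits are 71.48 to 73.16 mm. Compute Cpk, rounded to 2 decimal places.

0.54

Cpu = (USL − μ̂) / (3σ̂) = (73.16 − 72.55) / (3 × 0.375) = 0.5422; Cpl = (μ̂ − LSL) / (3σ̂) = (72.55 − 71.48) / (3 × 0.375) = 0.9511; Cpk = min(Cpu, Cpl) = 0.5422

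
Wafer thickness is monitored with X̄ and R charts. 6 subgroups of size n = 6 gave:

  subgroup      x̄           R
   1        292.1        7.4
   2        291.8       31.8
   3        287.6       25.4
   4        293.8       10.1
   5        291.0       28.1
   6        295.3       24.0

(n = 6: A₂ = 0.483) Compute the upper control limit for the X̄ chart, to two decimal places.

X̄̄ = (292.1 + 291.8 + 287.6 + 293.8 + 291.0 + 295.3) / 6 = 1751.6000 / 6 = 291.9333
R̄ = (7.4 + 31.8 + 25.4 + 10.1 + 28.1 + 24.0) / 6 = 126.8000 / 6 = 21.1333
UCL = X̄̄ + A₂·R̄ = 291.9333 + 0.483 × 21.1333 = 302.1407

302.14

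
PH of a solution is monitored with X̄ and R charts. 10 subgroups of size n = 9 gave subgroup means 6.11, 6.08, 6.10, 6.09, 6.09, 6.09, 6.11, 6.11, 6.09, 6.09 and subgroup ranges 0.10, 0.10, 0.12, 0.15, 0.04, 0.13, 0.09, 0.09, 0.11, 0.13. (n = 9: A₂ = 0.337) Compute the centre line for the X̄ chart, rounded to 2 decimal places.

6.10

X̄̄ = (6.11 + 6.08 + 6.10 + 6.09 + 6.09 + 6.09 + 6.11 + 6.11 + 6.09 + 6.09) / 10 = 60.9600 / 10 = 6.0960
CL = X̄̄ = 6.0960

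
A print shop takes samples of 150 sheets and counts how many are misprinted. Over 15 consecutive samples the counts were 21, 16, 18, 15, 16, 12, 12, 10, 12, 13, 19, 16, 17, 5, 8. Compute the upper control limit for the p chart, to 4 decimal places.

p̄ = Σdᵢ / (k·n) = 210 / (15 × 150) = 0.09333
UCL = p̄ + 3·√(p̄(1−p̄)/n) = 0.09333 + 3 × √(0.09333×0.90667/150) = 0.09333 + 3 × 0.02375 = 0.16459

0.1646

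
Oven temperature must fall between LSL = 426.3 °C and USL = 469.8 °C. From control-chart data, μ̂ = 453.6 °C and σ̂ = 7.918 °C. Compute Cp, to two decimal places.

0.92

Cp = (USL − LSL) / (6σ̂) = (469.8 − 426.3) / (6 × 7.918) = 43.5000 / 47.5080 = 0.9156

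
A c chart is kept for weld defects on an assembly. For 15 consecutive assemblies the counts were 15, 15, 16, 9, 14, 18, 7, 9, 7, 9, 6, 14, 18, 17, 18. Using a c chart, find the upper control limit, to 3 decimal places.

c̄ = (15 + 15 + 16 + 9 + 14 + 18 + 7 + 9 + 7 + 9 + 6 + 14 + 18 + 17 + 18) / 15 = 192 / 15 = 12.8000
UCL = c̄ + 3√c̄ = 12.8000 + 3 × √12.8000 = 12.8000 + 3 × 3.5777 = 23.5331

23.533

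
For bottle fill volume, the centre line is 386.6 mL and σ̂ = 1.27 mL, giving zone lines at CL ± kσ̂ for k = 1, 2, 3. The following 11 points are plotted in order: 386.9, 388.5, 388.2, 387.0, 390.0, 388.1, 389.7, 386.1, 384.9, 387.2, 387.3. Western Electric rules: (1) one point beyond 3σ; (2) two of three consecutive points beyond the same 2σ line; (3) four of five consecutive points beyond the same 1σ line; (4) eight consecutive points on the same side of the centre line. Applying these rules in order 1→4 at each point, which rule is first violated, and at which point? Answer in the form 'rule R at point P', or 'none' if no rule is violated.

Zone of each point (C = within 1σ̂, B = 1σ̂–2σ̂, A = 2σ̂–3σ̂, * = beyond 3σ̂; sign = side of CL): 1:+C, 2:+B, 3:+B, 4:+C, 5:+A, 6:+B, 7:+A, 8:-C, 9:-B, 10:+C, 11:+C
Rule 3 (four of five consecutive points beyond the same 1σ limit) is satisfied at point 6.

rule 3 at point 6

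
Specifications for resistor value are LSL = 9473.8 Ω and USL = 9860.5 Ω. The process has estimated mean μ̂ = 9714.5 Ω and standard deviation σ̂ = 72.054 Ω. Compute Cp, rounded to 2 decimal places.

0.89

Cp = (USL − LSL) / (6σ̂) = (9860.5 − 9473.8) / (6 × 72.054) = 386.7000 / 432.3240 = 0.8945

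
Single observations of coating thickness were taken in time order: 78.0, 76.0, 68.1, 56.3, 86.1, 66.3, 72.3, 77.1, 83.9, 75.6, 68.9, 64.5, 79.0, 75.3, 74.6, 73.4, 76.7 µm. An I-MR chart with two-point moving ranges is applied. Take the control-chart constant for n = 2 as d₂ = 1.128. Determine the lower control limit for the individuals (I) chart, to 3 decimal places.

X̄ = (78.0 + 76.0 + 68.1 + 56.3 + 86.1 + 66.3 + 72.3 + 77.1 + 83.9 + 75.6 + 68.9 + 64.5 + 79.0 + 75.3 + 74.6 + 73.4 + 76.7) / 17 = 73.6529
Moving ranges: 2.0, 7.9, 11.8, 29.8, 19.8, 6.0, 4.8, 6.8, 8.3, 6.7, 4.4, 14.5, 3.7, 0.7, 1.2, 3.3; M̄R̄ = 131.7000 / 16 = 8.2313
LCL = X̄ − 3·M̄R̄/d₂ = 73.6529 − 3 × 8.2313 / 1.128 = 51.7613

51.761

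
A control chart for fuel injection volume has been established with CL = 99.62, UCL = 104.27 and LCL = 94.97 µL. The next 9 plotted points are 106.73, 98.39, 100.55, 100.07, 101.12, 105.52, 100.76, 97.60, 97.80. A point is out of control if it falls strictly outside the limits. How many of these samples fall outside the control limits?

Compare each point to [94.97, 104.27]: sample 1 = 106.73 > UCL; sample 6 = 105.52 > UCL.

2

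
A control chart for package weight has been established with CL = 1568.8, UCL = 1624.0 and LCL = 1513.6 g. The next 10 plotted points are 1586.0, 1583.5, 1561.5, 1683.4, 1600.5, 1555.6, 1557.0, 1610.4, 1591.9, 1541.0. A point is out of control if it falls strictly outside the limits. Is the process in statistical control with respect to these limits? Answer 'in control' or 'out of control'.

out of control

Compare each point to [1513.6, 1624.0]: sample 4 = 1683.4 > UCL.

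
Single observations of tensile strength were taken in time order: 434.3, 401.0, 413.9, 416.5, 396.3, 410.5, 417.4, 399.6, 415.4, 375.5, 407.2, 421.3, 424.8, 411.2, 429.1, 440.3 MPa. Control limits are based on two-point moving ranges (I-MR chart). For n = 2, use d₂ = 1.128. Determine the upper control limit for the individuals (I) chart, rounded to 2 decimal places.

458.71

X̄ = (434.3 + 401.0 + 413.9 + 416.5 + 396.3 + 410.5 + 417.4 + 399.6 + 415.4 + 375.5 + 407.2 + 421.3 + 424.8 + 411.2 + 429.1 + 440.3) / 16 = 413.3938
Moving ranges: 33.3, 12.9, 2.6, 20.2, 14.2, 6.9, 17.8, 15.8, 39.9, 31.7, 14.1, 3.5, 13.6, 17.9, 11.2; M̄R̄ = 255.6000 / 15 = 17.0400
UCL = X̄ + 3·M̄R̄/d₂ = 413.3938 + 3 × 17.0400 / 1.128 = 458.7129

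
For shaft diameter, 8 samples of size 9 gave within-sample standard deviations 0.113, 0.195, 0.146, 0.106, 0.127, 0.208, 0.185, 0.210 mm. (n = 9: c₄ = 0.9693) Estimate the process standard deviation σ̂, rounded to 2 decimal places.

0.17

s̄ = (0.113 + 0.195 + 0.146 + 0.106 + 0.127 + 0.208 + 0.185 + 0.210) / 8 = 0.1613
σ̂ = s̄ / c₄ = 0.1613 / 0.9693 = 0.1664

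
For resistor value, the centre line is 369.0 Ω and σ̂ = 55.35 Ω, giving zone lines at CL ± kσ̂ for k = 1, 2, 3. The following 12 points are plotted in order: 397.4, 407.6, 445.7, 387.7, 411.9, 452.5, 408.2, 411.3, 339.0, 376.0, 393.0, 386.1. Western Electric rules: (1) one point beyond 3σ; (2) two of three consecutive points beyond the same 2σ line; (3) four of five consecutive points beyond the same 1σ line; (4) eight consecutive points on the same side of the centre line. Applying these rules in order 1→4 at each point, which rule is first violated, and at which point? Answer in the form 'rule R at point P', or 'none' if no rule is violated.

Zone of each point (C = within 1σ̂, B = 1σ̂–2σ̂, A = 2σ̂–3σ̂, * = beyond 3σ̂; sign = side of CL): 1:+C, 2:+C, 3:+B, 4:+C, 5:+C, 6:+B, 7:+C, 8:+C, 9:-C, 10:+C, 11:+C, 12:+C
Rule 4 (eight consecutive points on the same side of the centre line) is satisfied at point 8.

rule 4 at point 8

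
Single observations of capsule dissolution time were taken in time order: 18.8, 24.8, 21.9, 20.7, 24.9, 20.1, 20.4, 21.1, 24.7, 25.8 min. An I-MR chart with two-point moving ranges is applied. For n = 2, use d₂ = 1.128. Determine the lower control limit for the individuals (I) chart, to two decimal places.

X̄ = (18.8 + 24.8 + 21.9 + 20.7 + 24.9 + 20.1 + 20.4 + 21.1 + 24.7 + 25.8) / 10 = 22.3200
Moving ranges: 6.0, 2.9, 1.2, 4.2, 4.8, 0.3, 0.7, 3.6, 1.1; M̄R̄ = 24.8000 / 9 = 2.7556
LCL = X̄ − 3·M̄R̄/d₂ = 22.3200 − 3 × 2.7556 / 1.128 = 14.9914

14.99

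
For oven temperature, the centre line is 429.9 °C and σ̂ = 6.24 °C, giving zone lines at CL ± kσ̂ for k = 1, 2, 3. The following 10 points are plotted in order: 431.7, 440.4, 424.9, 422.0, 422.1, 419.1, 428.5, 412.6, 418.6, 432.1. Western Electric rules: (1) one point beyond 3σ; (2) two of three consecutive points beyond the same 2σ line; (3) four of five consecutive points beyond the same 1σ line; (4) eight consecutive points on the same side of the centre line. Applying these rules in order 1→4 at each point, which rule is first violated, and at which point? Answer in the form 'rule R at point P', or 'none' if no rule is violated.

rule 3 at point 8

Zone of each point (C = within 1σ̂, B = 1σ̂–2σ̂, A = 2σ̂–3σ̂, * = beyond 3σ̂; sign = side of CL): 1:+C, 2:+B, 3:-C, 4:-B, 5:-B, 6:-B, 7:-C, 8:-A, 9:-B, 10:+C
Rule 3 (four of five consecutive points beyond the same 1σ limit) is satisfied at point 8.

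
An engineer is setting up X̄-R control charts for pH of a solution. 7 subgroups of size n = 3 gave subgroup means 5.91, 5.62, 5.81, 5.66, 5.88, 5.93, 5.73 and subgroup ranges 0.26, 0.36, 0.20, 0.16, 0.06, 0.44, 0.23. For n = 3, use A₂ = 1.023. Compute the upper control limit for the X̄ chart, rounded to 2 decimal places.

X̄̄ = (5.91 + 5.62 + 5.81 + 5.66 + 5.88 + 5.93 + 5.73) / 7 = 40.5400 / 7 = 5.7914
R̄ = (0.26 + 0.36 + 0.20 + 0.16 + 0.06 + 0.44 + 0.23) / 7 = 1.7100 / 7 = 0.2443
UCL = X̄̄ + A₂·R̄ = 5.7914 + 1.023 × 0.2443 = 6.0413

6.04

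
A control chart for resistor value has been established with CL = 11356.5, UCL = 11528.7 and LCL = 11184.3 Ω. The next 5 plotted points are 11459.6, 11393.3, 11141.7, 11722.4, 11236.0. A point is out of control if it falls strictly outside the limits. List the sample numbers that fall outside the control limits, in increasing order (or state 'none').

Compare each point to [11184.3, 11528.7]: sample 3 = 11141.7 < LCL; sample 4 = 11722.4 > UCL.

3, 4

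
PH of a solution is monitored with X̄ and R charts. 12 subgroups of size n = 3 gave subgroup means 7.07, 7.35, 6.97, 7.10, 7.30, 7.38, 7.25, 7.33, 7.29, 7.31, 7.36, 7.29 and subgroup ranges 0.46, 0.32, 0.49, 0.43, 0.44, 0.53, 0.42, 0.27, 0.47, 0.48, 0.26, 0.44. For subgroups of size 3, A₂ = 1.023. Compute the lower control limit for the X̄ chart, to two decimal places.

6.82

X̄̄ = (7.07 + 7.35 + 6.97 + 7.10 + 7.30 + 7.38 + 7.25 + 7.33 + 7.29 + 7.31 + 7.36 + 7.29) / 12 = 87.0000 / 12 = 7.2500
R̄ = (0.46 + 0.32 + 0.49 + 0.43 + 0.44 + 0.53 + 0.42 + 0.27 + 0.47 + 0.48 + 0.26 + 0.44) / 12 = 5.0100 / 12 = 0.4175
LCL = X̄̄ − A₂·R̄ = 7.2500 − 1.023 × 0.4175 = 6.8229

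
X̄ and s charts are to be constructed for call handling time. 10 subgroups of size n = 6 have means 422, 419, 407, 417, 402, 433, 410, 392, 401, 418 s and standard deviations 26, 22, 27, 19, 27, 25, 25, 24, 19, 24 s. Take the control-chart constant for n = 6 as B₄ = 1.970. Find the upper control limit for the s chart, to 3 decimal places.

s̄ = (26 + 22 + 27 + 19 + 27 + 25 + 25 + 24 + 19 + 24) / 10 = 23.8000
UCL_s = B₄·s̄ = 1.970 × 23.8000 = 46.8860

46.886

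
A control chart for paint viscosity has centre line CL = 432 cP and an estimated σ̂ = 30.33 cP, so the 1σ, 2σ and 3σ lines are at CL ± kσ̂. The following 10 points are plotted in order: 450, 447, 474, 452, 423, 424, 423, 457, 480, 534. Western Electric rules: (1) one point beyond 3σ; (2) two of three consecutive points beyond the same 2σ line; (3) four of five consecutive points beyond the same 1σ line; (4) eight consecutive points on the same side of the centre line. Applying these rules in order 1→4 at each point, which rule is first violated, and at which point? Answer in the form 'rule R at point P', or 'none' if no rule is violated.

Zone of each point (C = within 1σ̂, B = 1σ̂–2σ̂, A = 2σ̂–3σ̂, * = beyond 3σ̂; sign = side of CL): 1:+C, 2:+C, 3:+B, 4:+C, 5:-C, 6:-C, 7:-C, 8:+C, 9:+B, 10:+*
Rule 1 (one point beyond the 3σ limits) is satisfied at point 10.

rule 1 at point 10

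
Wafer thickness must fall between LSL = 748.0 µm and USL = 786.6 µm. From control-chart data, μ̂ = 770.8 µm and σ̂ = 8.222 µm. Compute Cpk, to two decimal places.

0.64

Cpu = (USL − μ̂) / (3σ̂) = (786.6 − 770.8) / (3 × 8.222) = 0.6406; Cpl = (μ̂ − LSL) / (3σ̂) = (770.8 − 748.0) / (3 × 8.222) = 0.9243; Cpk = min(Cpu, Cpl) = 0.6406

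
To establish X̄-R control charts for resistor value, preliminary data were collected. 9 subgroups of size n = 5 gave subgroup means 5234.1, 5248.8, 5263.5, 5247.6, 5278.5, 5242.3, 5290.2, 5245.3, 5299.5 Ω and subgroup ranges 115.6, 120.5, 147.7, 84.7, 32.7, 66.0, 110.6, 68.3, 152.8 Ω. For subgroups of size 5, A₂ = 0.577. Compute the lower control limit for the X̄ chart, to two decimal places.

5203.46

X̄̄ = (5234.1 + 5248.8 + 5263.5 + 5247.6 + 5278.5 + 5242.3 + 5290.2 + 5245.3 + 5299.5) / 9 = 47349.8000 / 9 = 5261.0889
R̄ = (115.6 + 120.5 + 147.7 + 84.7 + 32.7 + 66.0 + 110.6 + 68.3 + 152.8) / 9 = 898.9000 / 9 = 99.8778
LCL = X̄̄ − A₂·R̄ = 5261.0889 − 0.577 × 99.8778 = 5203.4594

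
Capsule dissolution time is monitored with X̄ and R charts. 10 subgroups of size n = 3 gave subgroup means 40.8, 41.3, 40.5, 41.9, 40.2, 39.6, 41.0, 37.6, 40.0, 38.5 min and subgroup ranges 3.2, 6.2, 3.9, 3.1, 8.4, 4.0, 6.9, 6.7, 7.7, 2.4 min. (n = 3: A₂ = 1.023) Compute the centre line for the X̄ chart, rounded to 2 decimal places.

40.14

X̄̄ = (40.8 + 41.3 + 40.5 + 41.9 + 40.2 + 39.6 + 41.0 + 37.6 + 40.0 + 38.5) / 10 = 401.4000 / 10 = 40.1400
CL = X̄̄ = 40.1400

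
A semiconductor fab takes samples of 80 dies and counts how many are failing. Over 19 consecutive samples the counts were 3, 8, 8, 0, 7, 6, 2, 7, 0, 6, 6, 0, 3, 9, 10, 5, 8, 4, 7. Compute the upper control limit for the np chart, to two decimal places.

11.83

p̄ = Σdᵢ / (k·n) = 99 / (19 × 80) = 0.06513
UCL = np̄ + 3·√(np̄(1−p̄)) = 5.2105 + 3 × √(5.2105×0.93487) = 5.2105 + 3 × 2.2071 = 11.8317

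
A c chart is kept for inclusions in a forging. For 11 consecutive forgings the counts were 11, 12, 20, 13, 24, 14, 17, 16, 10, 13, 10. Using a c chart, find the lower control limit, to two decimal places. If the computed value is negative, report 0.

3.10

c̄ = (11 + 12 + 20 + 13 + 24 + 14 + 17 + 16 + 10 + 13 + 10) / 11 = 160 / 11 = 14.5455
LCL = c̄ − 3√c̄ = 14.5455 − 3 × 3.8139 = 3.1039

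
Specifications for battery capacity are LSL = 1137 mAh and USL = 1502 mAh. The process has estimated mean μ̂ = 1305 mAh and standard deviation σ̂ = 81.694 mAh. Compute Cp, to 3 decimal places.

Cp = (USL − LSL) / (6σ̂) = (1502 − 1137) / (6 × 81.694) = 365.0000 / 490.1640 = 0.7446

0.745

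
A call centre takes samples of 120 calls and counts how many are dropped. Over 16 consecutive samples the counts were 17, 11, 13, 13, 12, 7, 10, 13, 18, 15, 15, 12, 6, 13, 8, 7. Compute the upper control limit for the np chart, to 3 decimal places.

21.688

p̄ = Σdᵢ / (k·n) = 190 / (16 × 120) = 0.09896
UCL = np̄ + 3·√(np̄(1−p̄)) = 11.8750 + 3 × √(11.8750×0.90104) = 11.8750 + 3 × 3.2711 = 21.6882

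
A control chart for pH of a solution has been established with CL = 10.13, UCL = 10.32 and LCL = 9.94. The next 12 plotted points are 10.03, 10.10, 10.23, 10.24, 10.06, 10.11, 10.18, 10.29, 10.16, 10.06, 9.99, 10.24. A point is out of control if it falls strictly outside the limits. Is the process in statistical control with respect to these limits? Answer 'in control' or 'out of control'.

All 12 points lie within [9.94, 10.32].

in control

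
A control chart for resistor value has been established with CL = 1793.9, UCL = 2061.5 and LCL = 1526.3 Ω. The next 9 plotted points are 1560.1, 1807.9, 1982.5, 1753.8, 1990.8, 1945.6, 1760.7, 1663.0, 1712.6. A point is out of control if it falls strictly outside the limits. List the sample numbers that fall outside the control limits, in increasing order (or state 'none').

none

All 9 points lie within [1526.3, 2061.5].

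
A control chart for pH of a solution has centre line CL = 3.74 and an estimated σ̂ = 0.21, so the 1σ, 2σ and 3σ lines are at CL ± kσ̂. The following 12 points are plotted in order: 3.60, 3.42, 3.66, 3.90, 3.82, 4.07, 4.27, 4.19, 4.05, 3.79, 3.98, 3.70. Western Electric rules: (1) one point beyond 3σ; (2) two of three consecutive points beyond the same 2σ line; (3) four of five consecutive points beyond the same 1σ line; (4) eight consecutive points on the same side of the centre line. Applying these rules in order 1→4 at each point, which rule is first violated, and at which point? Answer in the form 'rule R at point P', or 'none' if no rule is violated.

rule 2 at point 8

Zone of each point (C = within 1σ̂, B = 1σ̂–2σ̂, A = 2σ̂–3σ̂, * = beyond 3σ̂; sign = side of CL): 1:-C, 2:-B, 3:-C, 4:+C, 5:+C, 6:+B, 7:+A, 8:+A, 9:+B, 10:+C, 11:+B, 12:-C
Rule 2 (two of three consecutive points beyond the same 2σ limit) is satisfied at point 8.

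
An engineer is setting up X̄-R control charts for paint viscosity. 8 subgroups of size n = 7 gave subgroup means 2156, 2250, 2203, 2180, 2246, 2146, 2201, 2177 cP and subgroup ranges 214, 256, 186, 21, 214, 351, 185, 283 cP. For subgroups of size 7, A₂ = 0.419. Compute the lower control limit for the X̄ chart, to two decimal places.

2105.31

X̄̄ = (2156 + 2250 + 2203 + 2180 + 2246 + 2146 + 2201 + 2177) / 8 = 17559.0000 / 8 = 2194.8750
R̄ = (214 + 256 + 186 + 21 + 214 + 351 + 185 + 283) / 8 = 1710.0000 / 8 = 213.7500
LCL = X̄̄ − A₂·R̄ = 2194.8750 − 0.419 × 213.7500 = 2105.3137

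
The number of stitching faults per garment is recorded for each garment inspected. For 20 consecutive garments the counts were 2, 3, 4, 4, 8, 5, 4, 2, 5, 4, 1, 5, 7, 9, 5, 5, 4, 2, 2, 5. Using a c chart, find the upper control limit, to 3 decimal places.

10.521

c̄ = (2 + 3 + 4 + 4 + 8 + 5 + 4 + 2 + 5 + 4 + 1 + 5 + 7 + 9 + 5 + 5 + 4 + 2 + 2 + 5) / 20 = 86 / 20 = 4.3000
UCL = c̄ + 3√c̄ = 4.3000 + 3 × √4.3000 = 4.3000 + 3 × 2.0736 = 10.5209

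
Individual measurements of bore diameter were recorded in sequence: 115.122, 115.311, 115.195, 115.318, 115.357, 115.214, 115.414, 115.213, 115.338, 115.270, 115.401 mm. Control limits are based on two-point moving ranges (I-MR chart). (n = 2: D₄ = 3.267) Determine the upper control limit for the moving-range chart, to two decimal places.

Moving ranges: 0.189, 0.116, 0.123, 0.039, 0.143, 0.200, 0.201, 0.125, 0.068, 0.131; M̄R̄ = 1.3350 / 10 = 0.1335
UCL_MR = D₄·M̄R̄ = 3.267 × 0.1335 = 0.4361

0.44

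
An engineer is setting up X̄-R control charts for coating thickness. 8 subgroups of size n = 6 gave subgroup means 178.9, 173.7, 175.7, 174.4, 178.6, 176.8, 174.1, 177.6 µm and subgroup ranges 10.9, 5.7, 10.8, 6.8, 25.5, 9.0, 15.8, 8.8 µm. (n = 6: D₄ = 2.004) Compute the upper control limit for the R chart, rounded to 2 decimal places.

23.37

R̄ = (10.9 + 5.7 + 10.8 + 6.8 + 25.5 + 9.0 + 15.8 + 8.8) / 8 = 93.3000 / 8 = 11.6625
UCL_R = D₄·R̄ = 2.004 × 11.6625 = 23.3716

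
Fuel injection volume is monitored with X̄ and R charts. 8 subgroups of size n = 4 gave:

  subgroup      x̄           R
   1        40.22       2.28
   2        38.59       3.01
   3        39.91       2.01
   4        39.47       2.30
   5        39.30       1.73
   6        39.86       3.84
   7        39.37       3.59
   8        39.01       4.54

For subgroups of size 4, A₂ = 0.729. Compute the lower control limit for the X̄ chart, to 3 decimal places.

37.343

X̄̄ = (40.22 + 38.59 + 39.91 + 39.47 + 39.30 + 39.86 + 39.37 + 39.01) / 8 = 315.7300 / 8 = 39.4663
R̄ = (2.28 + 3.01 + 2.01 + 2.30 + 1.73 + 3.84 + 3.59 + 4.54) / 8 = 23.3000 / 8 = 2.9125
LCL = X̄̄ − A₂·R̄ = 39.4663 − 0.729 × 2.9125 = 37.3430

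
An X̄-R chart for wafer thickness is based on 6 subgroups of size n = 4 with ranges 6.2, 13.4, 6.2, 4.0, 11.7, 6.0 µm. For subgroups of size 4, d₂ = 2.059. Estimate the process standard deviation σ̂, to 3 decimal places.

3.845

R̄ = (6.2 + 13.4 + 6.2 + 4.0 + 11.7 + 6.0) / 6 = 7.9167
σ̂ = R̄ / d₂ = 7.9167 / 2.059 = 3.8449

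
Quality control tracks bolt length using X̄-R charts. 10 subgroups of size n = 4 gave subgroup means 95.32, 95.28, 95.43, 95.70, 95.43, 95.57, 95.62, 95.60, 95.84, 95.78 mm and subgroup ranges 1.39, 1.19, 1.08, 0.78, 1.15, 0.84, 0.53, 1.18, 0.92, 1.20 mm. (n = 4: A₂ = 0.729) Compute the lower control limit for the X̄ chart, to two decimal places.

94.81

X̄̄ = (95.32 + 95.28 + 95.43 + 95.70 + 95.43 + 95.57 + 95.62 + 95.60 + 95.84 + 95.78) / 10 = 955.5700 / 10 = 95.5570
R̄ = (1.39 + 1.19 + 1.08 + 0.78 + 1.15 + 0.84 + 0.53 + 1.18 + 0.92 + 1.20) / 10 = 10.2600 / 10 = 1.0260
LCL = X̄̄ − A₂·R̄ = 95.5570 − 0.729 × 1.0260 = 94.8090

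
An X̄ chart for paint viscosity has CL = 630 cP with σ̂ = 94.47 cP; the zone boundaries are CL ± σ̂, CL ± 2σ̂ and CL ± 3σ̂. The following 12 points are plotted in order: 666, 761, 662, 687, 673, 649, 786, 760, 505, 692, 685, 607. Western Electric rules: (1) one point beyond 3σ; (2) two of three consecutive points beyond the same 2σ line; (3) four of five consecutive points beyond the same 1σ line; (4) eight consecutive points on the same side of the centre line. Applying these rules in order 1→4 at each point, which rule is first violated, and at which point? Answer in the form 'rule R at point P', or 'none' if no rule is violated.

Zone of each point (C = within 1σ̂, B = 1σ̂–2σ̂, A = 2σ̂–3σ̂, * = beyond 3σ̂; sign = side of CL): 1:+C, 2:+B, 3:+C, 4:+C, 5:+C, 6:+C, 7:+B, 8:+B, 9:-B, 10:+C, 11:+C, 12:-C
Rule 4 (eight consecutive points on the same side of the centre line) is satisfied at point 8.

rule 4 at point 8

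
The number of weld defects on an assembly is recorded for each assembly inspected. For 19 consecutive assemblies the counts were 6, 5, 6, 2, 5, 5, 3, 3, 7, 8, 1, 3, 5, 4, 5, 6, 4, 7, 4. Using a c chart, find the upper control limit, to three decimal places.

11.177

c̄ = (6 + 5 + 6 + 2 + 5 + 5 + 3 + 3 + 7 + 8 + 1 + 3 + 5 + 4 + 5 + 6 + 4 + 7 + 4) / 19 = 89 / 19 = 4.6842
UCL = c̄ + 3√c̄ = 4.6842 + 3 × √4.6842 = 4.6842 + 3 × 2.1643 = 11.1771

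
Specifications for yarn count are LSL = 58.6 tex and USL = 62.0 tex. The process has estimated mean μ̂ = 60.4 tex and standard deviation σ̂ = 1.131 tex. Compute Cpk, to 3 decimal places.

0.472

Cpu = (USL − μ̂) / (3σ̂) = (62.0 − 60.4) / (3 × 1.131) = 0.4716; Cpl = (μ̂ − LSL) / (3σ̂) = (60.4 − 58.6) / (3 × 1.131) = 0.5305; Cpk = min(Cpu, Cpl) = 0.4716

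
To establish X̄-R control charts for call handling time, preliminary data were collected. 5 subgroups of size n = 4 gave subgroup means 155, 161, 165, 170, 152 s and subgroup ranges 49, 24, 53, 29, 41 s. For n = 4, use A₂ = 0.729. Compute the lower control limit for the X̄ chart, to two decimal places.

132.02

X̄̄ = (155 + 161 + 165 + 170 + 152) / 5 = 803.0000 / 5 = 160.6000
R̄ = (49 + 24 + 53 + 29 + 41) / 5 = 196.0000 / 5 = 39.2000
LCL = X̄̄ − A₂·R̄ = 160.6000 − 0.729 × 39.2000 = 132.0232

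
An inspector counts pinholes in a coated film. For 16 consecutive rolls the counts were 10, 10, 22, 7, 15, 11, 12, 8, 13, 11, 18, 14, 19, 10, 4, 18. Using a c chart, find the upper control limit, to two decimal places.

23.28

c̄ = (10 + 10 + 22 + 7 + 15 + 11 + 12 + 8 + 13 + 11 + 18 + 14 + 19 + 10 + 4 + 18) / 16 = 202 / 16 = 12.6250
UCL = c̄ + 3√c̄ = 12.6250 + 3 × √12.6250 = 12.6250 + 3 × 3.5532 = 23.2845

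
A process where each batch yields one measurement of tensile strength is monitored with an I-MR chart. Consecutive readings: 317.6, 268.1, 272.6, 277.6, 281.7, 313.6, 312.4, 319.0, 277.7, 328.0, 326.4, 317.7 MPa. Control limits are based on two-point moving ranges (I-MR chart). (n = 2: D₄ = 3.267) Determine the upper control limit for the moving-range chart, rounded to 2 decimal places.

Moving ranges: 49.5, 4.5, 5.0, 4.1, 31.9, 1.2, 6.6, 41.3, 50.3, 1.6, 8.7; M̄R̄ = 204.7000 / 11 = 18.6091
UCL_MR = D₄·M̄R̄ = 3.267 × 18.6091 = 60.7959

60.80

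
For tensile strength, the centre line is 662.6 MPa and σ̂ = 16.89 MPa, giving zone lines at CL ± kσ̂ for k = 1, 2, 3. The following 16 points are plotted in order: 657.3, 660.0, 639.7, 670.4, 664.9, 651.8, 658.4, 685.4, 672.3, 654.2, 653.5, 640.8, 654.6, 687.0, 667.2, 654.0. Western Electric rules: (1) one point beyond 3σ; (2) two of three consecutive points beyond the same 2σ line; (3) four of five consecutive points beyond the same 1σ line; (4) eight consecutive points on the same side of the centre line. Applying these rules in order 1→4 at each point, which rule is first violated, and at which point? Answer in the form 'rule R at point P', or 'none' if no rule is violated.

none

Zone of each point (C = within 1σ̂, B = 1σ̂–2σ̂, A = 2σ̂–3σ̂, * = beyond 3σ̂; sign = side of CL): 1:-C, 2:-C, 3:-B, 4:+C, 5:+C, 6:-C, 7:-C, 8:+B, 9:+C, 10:-C, 11:-C, 12:-B, 13:-C, 14:+B, 15:+C, 16:-C
No rule fires across all 16 points.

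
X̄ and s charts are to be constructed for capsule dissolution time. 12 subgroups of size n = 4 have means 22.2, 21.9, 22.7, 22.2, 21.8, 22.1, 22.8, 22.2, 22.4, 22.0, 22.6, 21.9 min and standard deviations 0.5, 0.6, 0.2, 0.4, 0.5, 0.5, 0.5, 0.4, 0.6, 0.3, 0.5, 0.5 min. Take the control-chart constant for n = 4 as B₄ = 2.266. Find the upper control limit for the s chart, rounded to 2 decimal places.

1.04

s̄ = (0.5 + 0.6 + 0.2 + 0.4 + 0.5 + 0.5 + 0.5 + 0.4 + 0.6 + 0.3 + 0.5 + 0.5) / 12 = 0.4583
UCL_s = B₄·s̄ = 2.266 × 0.4583 = 1.0386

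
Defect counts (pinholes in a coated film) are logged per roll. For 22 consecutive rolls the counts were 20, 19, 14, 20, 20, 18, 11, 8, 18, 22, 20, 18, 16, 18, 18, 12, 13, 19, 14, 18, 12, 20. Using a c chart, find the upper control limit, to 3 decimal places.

c̄ = (20 + 19 + 14 + 20 + 20 + 18 + 11 + 8 + 18 + 22 + 20 + 18 + 16 + 18 + 18 + 12 + 13 + 19 + 14 + 18 + 12 + 20) / 22 = 368 / 22 = 16.7273
UCL = c̄ + 3√c̄ = 16.7273 + 3 × √16.7273 = 16.7273 + 3 × 4.0899 = 28.9970

28.997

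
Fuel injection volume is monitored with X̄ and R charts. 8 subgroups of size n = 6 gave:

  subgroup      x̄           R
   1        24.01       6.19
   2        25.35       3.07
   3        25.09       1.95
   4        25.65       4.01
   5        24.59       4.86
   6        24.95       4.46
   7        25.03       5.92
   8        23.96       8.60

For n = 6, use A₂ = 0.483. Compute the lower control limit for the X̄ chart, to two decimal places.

22.47

X̄̄ = (24.01 + 25.35 + 25.09 + 25.65 + 24.59 + 24.95 + 25.03 + 23.96) / 8 = 198.6300 / 8 = 24.8287
R̄ = (6.19 + 3.07 + 1.95 + 4.01 + 4.86 + 4.46 + 5.92 + 8.60) / 8 = 39.0600 / 8 = 4.8825
LCL = X̄̄ − A₂·R̄ = 24.8287 − 0.483 × 4.8825 = 22.4705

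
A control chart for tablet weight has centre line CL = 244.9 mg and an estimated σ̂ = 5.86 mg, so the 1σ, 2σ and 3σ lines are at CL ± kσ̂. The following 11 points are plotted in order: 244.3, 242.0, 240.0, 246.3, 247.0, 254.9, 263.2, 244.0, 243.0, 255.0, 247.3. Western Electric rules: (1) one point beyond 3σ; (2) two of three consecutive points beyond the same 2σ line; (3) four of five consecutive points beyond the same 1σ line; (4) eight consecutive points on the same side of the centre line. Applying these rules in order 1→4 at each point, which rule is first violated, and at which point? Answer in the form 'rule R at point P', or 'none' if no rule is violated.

rule 1 at point 7

Zone of each point (C = within 1σ̂, B = 1σ̂–2σ̂, A = 2σ̂–3σ̂, * = beyond 3σ̂; sign = side of CL): 1:-C, 2:-C, 3:-C, 4:+C, 5:+C, 6:+B, 7:+*, 8:-C, 9:-C, 10:+B, 11:+C
Rule 1 (one point beyond the 3σ limits) is satisfied at point 7.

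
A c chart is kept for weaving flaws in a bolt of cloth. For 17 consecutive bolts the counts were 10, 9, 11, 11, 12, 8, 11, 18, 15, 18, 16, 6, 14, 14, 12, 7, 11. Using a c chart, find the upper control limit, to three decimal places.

c̄ = (10 + 9 + 11 + 11 + 12 + 8 + 11 + 18 + 15 + 18 + 16 + 6 + 14 + 14 + 12 + 7 + 11) / 17 = 203 / 17 = 11.9412
UCL = c̄ + 3√c̄ = 11.9412 + 3 × √11.9412 = 11.9412 + 3 × 3.4556 = 22.3080

22.308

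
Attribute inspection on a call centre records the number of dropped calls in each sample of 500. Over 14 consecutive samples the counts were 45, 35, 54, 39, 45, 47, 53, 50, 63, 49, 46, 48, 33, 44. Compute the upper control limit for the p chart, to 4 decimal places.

0.1320

p̄ = Σdᵢ / (k·n) = 651 / (14 × 500) = 0.09300
UCL = p̄ + 3·√(p̄(1−p̄)/n) = 0.09300 + 3 × √(0.09300×0.90700/500) = 0.09300 + 3 × 0.01299 = 0.13197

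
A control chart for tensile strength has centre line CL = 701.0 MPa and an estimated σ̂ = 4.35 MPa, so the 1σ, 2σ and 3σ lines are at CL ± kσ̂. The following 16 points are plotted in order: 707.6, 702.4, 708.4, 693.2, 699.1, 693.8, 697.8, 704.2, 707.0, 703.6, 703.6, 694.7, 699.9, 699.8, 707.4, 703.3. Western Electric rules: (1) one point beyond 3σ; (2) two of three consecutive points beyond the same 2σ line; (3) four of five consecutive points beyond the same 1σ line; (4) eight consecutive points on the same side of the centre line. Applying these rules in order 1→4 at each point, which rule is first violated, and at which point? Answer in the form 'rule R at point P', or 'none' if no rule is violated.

Zone of each point (C = within 1σ̂, B = 1σ̂–2σ̂, A = 2σ̂–3σ̂, * = beyond 3σ̂; sign = side of CL): 1:+B, 2:+C, 3:+B, 4:-B, 5:-C, 6:-B, 7:-C, 8:+C, 9:+B, 10:+C, 11:+C, 12:-B, 13:-C, 14:-C, 15:+B, 16:+C
No rule fires across all 16 points.

none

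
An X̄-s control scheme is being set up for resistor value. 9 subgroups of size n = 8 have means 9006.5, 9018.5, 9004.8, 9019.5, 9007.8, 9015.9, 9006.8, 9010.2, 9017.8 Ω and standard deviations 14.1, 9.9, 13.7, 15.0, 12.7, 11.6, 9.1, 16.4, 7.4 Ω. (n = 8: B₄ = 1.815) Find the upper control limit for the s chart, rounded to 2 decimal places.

s̄ = (14.1 + 9.9 + 13.7 + 15.0 + 12.7 + 11.6 + 9.1 + 16.4 + 7.4) / 9 = 12.2111
UCL_s = B₄·s̄ = 1.815 × 12.2111 = 22.1632

22.16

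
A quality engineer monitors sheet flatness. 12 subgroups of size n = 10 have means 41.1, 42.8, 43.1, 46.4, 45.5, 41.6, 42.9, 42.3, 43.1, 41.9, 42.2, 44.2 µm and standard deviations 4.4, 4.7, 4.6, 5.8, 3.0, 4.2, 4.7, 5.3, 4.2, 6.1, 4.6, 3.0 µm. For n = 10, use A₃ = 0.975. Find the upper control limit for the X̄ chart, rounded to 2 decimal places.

X̄̄ = (41.1 + 42.8 + 43.1 + 46.4 + 45.5 + 41.6 + 42.9 + 42.3 + 43.1 + 41.9 + 42.2 + 44.2) / 12 = 43.0917
s̄ = (4.4 + 4.7 + 4.6 + 5.8 + 3.0 + 4.2 + 4.7 + 5.3 + 4.2 + 6.1 + 4.6 + 3.0) / 12 = 4.5500
UCL = X̄̄ + A₃·s̄ = 43.0917 + 0.975 × 4.5500 = 47.5279

47.53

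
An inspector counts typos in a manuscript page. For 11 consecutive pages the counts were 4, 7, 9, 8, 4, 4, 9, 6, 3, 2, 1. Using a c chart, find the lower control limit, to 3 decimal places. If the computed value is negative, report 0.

c̄ = (4 + 7 + 9 + 8 + 4 + 4 + 9 + 6 + 3 + 2 + 1) / 11 = 57 / 11 = 5.1818
LCL = c̄ − 3√c̄ = 5.1818 − 3 × 2.2764 = -1.6473 → 0 (cannot be negative)

0.000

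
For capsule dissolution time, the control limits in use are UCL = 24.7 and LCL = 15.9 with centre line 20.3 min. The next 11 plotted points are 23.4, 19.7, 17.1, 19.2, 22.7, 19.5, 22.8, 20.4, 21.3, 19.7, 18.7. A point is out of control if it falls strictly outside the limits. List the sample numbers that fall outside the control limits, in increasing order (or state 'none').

none

All 11 points lie within [15.9, 24.7].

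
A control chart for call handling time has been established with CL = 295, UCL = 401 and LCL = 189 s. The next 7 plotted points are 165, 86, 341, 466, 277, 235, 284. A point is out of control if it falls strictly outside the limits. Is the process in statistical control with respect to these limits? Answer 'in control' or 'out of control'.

Compare each point to [189, 401]: sample 1 = 165 < LCL; sample 2 = 86 < LCL; sample 4 = 466 > UCL.

out of control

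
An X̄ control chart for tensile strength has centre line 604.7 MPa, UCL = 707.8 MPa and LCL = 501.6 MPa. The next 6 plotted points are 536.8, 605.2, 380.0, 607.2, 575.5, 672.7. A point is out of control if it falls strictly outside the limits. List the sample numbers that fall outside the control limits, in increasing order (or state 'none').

Compare each point to [501.6, 707.8]: sample 3 = 380.0 < LCL.

3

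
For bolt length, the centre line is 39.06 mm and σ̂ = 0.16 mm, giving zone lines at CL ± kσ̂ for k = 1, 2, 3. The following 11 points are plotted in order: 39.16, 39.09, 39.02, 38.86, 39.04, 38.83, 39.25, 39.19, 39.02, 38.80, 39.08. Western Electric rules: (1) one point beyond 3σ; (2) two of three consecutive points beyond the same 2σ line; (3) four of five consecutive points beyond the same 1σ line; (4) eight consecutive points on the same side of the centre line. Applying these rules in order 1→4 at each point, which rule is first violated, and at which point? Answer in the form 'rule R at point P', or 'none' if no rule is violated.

Zone of each point (C = within 1σ̂, B = 1σ̂–2σ̂, A = 2σ̂–3σ̂, * = beyond 3σ̂; sign = side of CL): 1:+C, 2:+C, 3:-C, 4:-B, 5:-C, 6:-B, 7:+B, 8:+C, 9:-C, 10:-B, 11:+C
No rule fires across all 11 points.

none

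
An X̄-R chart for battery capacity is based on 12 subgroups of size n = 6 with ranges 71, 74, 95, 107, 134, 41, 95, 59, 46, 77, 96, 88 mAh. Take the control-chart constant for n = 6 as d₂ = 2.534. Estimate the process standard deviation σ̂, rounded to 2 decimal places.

R̄ = (71 + 74 + 95 + 107 + 134 + 41 + 95 + 59 + 46 + 77 + 96 + 88) / 12 = 81.9167
σ̂ = R̄ / d₂ = 81.9167 / 2.534 = 32.3270

32.33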